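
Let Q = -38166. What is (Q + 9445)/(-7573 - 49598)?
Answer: 28721/57171 ≈ 0.50237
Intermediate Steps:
(Q + 9445)/(-7573 - 49598) = (-38166 + 9445)/(-7573 - 49598) = -28721/(-57171) = -28721*(-1/57171) = 28721/57171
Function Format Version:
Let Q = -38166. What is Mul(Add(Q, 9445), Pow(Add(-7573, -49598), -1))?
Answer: Rational(28721, 57171) ≈ 0.50237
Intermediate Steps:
Mul(Add(Q, 9445), Pow(Add(-7573, -49598), -1)) = Mul(Add(-38166, 9445), Pow(Add(-7573, -49598), -1)) = Mul(-28721, Pow(-57171, -1)) = Mul(-28721, Rational(-1, 57171)) = Rational(28721, 57171)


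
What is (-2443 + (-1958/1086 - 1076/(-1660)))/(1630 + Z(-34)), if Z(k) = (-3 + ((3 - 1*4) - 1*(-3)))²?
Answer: -78682579/52505385 ≈ -1.4986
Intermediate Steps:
Z(k) = 1 (Z(k) = (-3 + ((3 - 4) + 3))² = (-3 + (-1 + 3))² = (-3 + 2)² = (-1)² = 1)
(-2443 + (-1958/1086 - 1076/(-1660)))/(1630 + Z(-34)) = (-2443 + (-1958/1086 - 1076/(-1660)))/(1630 + 1) = (-2443 + (-1958*1/1086 - 1076*(-1/1660)))/1631 = (-2443 + (-979/543 + 269/415))*(1/1631) = (-2443 - 260218/225345)*(1/1631) = -550778053/225345*1/1631 = -78682579/52505385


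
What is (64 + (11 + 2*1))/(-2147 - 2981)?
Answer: -77/5128 ≈ -0.015016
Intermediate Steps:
(64 + (11 + 2*1))/(-2147 - 2981) = (64 + (11 + 2))/(-5128) = (64 + 13)*(-1/5128) = 77*(-1/5128) = -77/5128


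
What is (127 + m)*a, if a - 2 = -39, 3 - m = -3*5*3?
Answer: -6475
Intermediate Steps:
m = 48 (m = 3 - (-3*5)*3 = 3 - (-15)*3 = 3 - 1*(-45) = 3 + 45 = 48)
a = -37 (a = 2 - 39 = -37)
(127 + m)*a = (127 + 48)*(-37) = 175*(-37) = -6475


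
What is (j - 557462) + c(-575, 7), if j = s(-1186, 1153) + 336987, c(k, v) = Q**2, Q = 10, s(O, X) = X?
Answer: -219222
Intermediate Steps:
c(k, v) = 100 (c(k, v) = 10**2 = 100)
j = 338140 (j = 1153 + 336987 = 338140)
(j - 557462) + c(-575, 7) = (338140 - 557462) + 100 = -219322 + 100 = -219222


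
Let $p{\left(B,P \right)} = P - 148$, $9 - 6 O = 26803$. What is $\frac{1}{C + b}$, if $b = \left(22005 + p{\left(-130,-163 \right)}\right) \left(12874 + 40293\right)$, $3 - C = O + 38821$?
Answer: $\frac{3}{3460111637} \approx 8.6702 \cdot 10^{-10}$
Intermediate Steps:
$O = - \frac{13397}{3}$ ($O = \frac{3}{2} - \frac{26803}{6} = - \frac{13397}{3} \approx -4465.7$)
$p{\left(B,P \right)} = -148 + P$
$C = - \frac{103057}{3}$ ($C = 3 - \left(- \frac{13397}{3} + 38821\right) = 3 - \frac{103066}{3} = - \frac{103057}{3} \approx -34352.0$)
$b = 1153404898$ ($b = \left(22005 - 311\right) \left(12874 + 40293\right) = \left(22005 - 311\right) 53167 = 21694 \cdot 53167 = 1153404898$)
$\frac{1}{C + b} = \frac{1}{- \frac{103057}{3} + 1153404898} = \frac{1}{\frac{3460111637}{3}} = \frac{3}{3460111637}$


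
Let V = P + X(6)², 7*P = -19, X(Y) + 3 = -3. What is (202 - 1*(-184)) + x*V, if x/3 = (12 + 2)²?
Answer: 19958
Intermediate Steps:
X(Y) = -6 (X(Y) = -3 - 3 = -6)
P = -19/7 (P = (⅐)*(-19) = -19/7 ≈ -2.7143)
V = 233/7 (V = -19/7 + (-6)² = -19/7 + 36 = 233/7 ≈ 33.286)
x = 588 (x = 3*(12 + 2)² = 3*14² = 3*196 = 588)
(202 - 1*(-184)) + x*V = (202 - 1*(-184)) + 588*(233/7) = (202 + 184) + 19572 = 386 + 19572 = 19958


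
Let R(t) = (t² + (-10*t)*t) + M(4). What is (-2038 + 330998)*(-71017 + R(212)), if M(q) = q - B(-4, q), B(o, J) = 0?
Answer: -156423440640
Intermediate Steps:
M(q) = q (M(q) = q - 1*0 = q + 0 = q)
R(t) = 4 - 9*t² (R(t) = (t² + (-10*t)*t) + 4 = (t² - 10*t²) + 4 = -9*t² + 4 = 4 - 9*t²)
(-2038 + 330998)*(-71017 + R(212)) = (-2038 + 330998)*(-71017 + (4 - 9*212²)) = 328960*(-71017 + (4 - 9*44944)) = 328960*(-71017 + (4 - 404496)) = 328960*(-71017 - 404492) = 328960*(-475509) = -156423440640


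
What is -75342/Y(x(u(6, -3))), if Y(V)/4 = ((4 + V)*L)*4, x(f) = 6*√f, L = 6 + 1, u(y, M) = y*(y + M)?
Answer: 37671/8848 - 339039*√2/17696 ≈ -22.837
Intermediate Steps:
u(y, M) = y*(M + y)
L = 7
Y(V) = 448 + 112*V (Y(V) = 4*(((4 + V)*7)*4) = 4*((28 + 7*V)*4) = 4*(112 + 28*V) = 448 + 112*V)
-75342/Y(x(u(6, -3))) = -75342/(448 + 112*(6*√(6*(-3 + 6)))) = -75342/(448 + 112*(6*√(6*3))) = -75342/(448 + 112*(6*√18)) = -75342/(448 + 112*(6*(3*√2))) = -75342/(448 + 112*(18*√2)) = -75342/(448 + 2016*√2)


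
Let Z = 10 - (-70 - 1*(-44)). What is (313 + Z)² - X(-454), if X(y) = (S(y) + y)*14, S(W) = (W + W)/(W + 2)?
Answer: 14478563/113 ≈ 1.2813e+5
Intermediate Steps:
S(W) = 2*W/(2 + W) (S(W) = (2*W)/(2 + W) = 2*W/(2 + W))
Z = 36 (Z = 10 - (-70 + 44) = 10 - 1*(-26) = 10 + 26 = 36)
X(y) = 14*y + 28*y/(2 + y) (X(y) = (2*y/(2 + y) + y)*14 = (y + 2*y/(2 + y))*14 = 14*y + 28*y/(2 + y))
(313 + Z)² - X(-454) = (313 + 36)² - 14*(-454)*(4 - 454)/(2 - 454) = 349² - 14*(-454)*(-450)/(-452) = 121801 - 14*(-454)*(-1)*(-450)/452 = 121801 - 1*(-715050/113) = 121801 + 715050/113 = 14478563/113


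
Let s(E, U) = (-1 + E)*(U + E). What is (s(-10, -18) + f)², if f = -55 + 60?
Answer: 97969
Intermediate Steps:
s(E, U) = (-1 + E)*(E + U)
f = 5
(s(-10, -18) + f)² = (((-10)² - 1*(-10) - 1*(-18) - 10*(-18)) + 5)² = ((100 + 10 + 18 + 180) + 5)² = (308 + 5)² = 313² = 97969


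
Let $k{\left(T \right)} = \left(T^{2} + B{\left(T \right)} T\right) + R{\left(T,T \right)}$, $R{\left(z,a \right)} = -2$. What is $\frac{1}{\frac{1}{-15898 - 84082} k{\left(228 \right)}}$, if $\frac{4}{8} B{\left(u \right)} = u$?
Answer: $- \frac{9998}{15595} \approx -0.6411$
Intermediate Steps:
$B{\left(u \right)} = 2 u$
$k{\left(T \right)} = -2 + 3 T^{2}$ ($k{\left(T \right)} = \left(T^{2} + 2 T T\right) - 2 = \left(T^{2} + 2 T^{2}\right) - 2 = 3 T^{2} - 2 = -2 + 3 T^{2}$)
$\frac{1}{\frac{1}{-15898 - 84082} k{\left(228 \right)}} = \frac{1}{\frac{1}{-15898 - 84082} \left(-2 + 3 \cdot 228^{2}\right)} = \frac{1}{\frac{1}{-99980} \left(-2 + 3 \cdot 51984\right)} = \frac{1}{\left(- \frac{1}{99980}\right) \left(-2 + 155952\right)} = - \frac{99980}{155950} = \left(-99980\right) \frac{1}{155950} = - \frac{9998}{15595}$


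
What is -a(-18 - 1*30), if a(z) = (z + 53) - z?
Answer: -53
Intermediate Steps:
a(z) = 53 (a(z) = (53 + z) - z = 53)
-a(-18 - 1*30) = -1*53 = -53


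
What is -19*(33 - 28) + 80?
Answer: -15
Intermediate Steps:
-19*(33 - 28) + 80 = -19*5 + 80 = -95 + 80 = -15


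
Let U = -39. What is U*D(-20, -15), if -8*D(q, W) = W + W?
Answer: -585/4 ≈ -146.25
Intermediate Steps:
D(q, W) = -W/4 (D(q, W) = -(W + W)/8 = -W/4)
U*D(-20, -15) = -(-39)*(-15)/4 = -39*15/4 = -585/4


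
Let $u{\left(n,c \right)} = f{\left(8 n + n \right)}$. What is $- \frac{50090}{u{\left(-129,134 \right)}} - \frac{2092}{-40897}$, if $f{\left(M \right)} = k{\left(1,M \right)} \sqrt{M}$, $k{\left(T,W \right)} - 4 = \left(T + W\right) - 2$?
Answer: $\frac{2092}{40897} - \frac{25045 i \sqrt{129}}{224073} \approx 0.051153 - 1.2695 i$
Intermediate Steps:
$k{\left(T,W \right)} = 2 + T + W$ ($k{\left(T,W \right)} = 4 - \left(2 - T - W\right) = 4 + \left(-2 + T + W\right) = 2 + T + W$)
$f{\left(M \right)} = \sqrt{M} \left(3 + M\right)$ ($f{\left(M \right)} = \left(2 + 1 + M\right) \sqrt{M} = \left(3 + M\right) \sqrt{M} = \sqrt{M} \left(3 + M\right)$)
$u{\left(n,c \right)} = 3 \sqrt{n} \left(3 + 9 n\right)$ ($u{\left(n,c \right)} = \sqrt{8 n + n} \left(3 + \left(8 n + n\right)\right) = \sqrt{9 n} \left(3 + 9 n\right) = 3 \sqrt{n} \left(3 + 9 n\right)$)
$- \frac{50090}{u{\left(-129,134 \right)}} - \frac{2092}{-40897} = - \frac{50090}{\sqrt{-129} \left(9 + 27 \left(-129\right)\right)} - \frac{2092}{-40897} = - \frac{50090}{i \sqrt{129} \left(9 - 3483\right)} - - \frac{2092}{40897} = - \frac{50090}{i \sqrt{129} \left(-3474\right)} + \frac{2092}{40897} = - \frac{50090}{\left(-3474\right) i \sqrt{129}} + \frac{2092}{40897} = - 50090 \frac{i \sqrt{129}}{448146} + \frac{2092}{40897} = - \frac{25045 i \sqrt{129}}{224073} + \frac{2092}{40897} = \frac{2092}{40897} - \frac{25045 i \sqrt{129}}{224073}$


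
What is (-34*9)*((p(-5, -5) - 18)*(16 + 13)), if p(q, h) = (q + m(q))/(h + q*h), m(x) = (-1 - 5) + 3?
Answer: 816408/5 ≈ 1.6328e+5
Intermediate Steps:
m(x) = -3 (m(x) = -6 + 3 = -3)
p(q, h) = (-3 + q)/(h + h*q) (p(q, h) = (q - 3)/(h + q*h) = (-3 + q)/(h + h*q))
(-34*9)*((p(-5, -5) - 18)*(16 + 13)) = (-34*9)*(((-3 - 5)/((-5)*(1 - 5)) - 18)*(16 + 13)) = -306*(-⅕*(-8)/(-4) - 18)*29 = -306*(-⅕*(-¼)*(-8) - 18)*29 = -306*(-⅖ - 18)*29 = -(-28152)*29/5 = -306*(-2668/5) = 816408/5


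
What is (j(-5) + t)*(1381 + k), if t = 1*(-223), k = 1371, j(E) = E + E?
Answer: -641216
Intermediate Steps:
j(E) = 2*E
t = -223
(j(-5) + t)*(1381 + k) = (2*(-5) - 223)*(1381 + 1371) = (-10 - 223)*2752 = -233*2752 = -641216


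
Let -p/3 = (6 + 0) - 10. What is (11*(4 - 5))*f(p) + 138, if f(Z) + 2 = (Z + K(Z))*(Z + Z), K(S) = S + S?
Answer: -9344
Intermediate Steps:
K(S) = 2*S
p = 12 (p = -3*((6 + 0) - 10) = -3*(6 - 10) = -3*(-4) = 12)
f(Z) = -2 + 6*Z**2 (f(Z) = -2 + (Z + 2*Z)*(Z + Z) = -2 + (3*Z)*(2*Z) = -2 + 6*Z**2)
(11*(4 - 5))*f(p) + 138 = (11*(4 - 5))*(-2 + 6*12**2) + 138 = (11*(-1))*(-2 + 6*144) + 138 = -11*(-2 + 864) + 138 = -11*862 + 138 = -9482 + 138 = -9344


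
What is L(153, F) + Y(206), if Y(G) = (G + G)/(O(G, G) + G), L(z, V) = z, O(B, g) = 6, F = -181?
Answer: 8212/53 ≈ 154.94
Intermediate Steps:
Y(G) = 2*G/(6 + G) (Y(G) = (G + G)/(6 + G) = (2*G)/(6 + G) = 2*G/(6 + G))
L(153, F) + Y(206) = 153 + 2*206/(6 + 206) = 153 + 2*206/212 = 153 + 2*206*(1/212) = 153 + 103/53 = 8212/53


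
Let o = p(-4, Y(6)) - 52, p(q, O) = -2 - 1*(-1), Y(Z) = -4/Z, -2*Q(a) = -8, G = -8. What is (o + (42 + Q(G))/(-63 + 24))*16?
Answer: -33808/39 ≈ -866.87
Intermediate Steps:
Q(a) = 4 (Q(a) = -½*(-8) = 4)
p(q, O) = -1 (p(q, O) = -2 + 1 = -1)
o = -53 (o = -1 - 52 = -53)
(o + (42 + Q(G))/(-63 + 24))*16 = (-53 + (42 + 4)/(-63 + 24))*16 = (-53 + 46/(-39))*16 = (-53 + 46*(-1/39))*16 = (-53 - 46/39)*16 = -2113/39*16 = -33808/39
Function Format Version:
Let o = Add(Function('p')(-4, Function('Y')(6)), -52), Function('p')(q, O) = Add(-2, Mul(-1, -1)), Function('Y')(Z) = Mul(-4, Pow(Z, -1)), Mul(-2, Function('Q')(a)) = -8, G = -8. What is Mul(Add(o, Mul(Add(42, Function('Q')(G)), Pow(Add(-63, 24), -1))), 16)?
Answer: Rational(-33808, 39) ≈ -866.87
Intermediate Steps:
Function('Q')(a) = 4 (Function('Q')(a) = Mul(Rational(-1, 2), -8) = 4)
Function('p')(q, O) = -1 (Function('p')(q, O) = Add(-2, 1) = -1)
o = -53 (o = Add(-1, -52) = -53)
Mul(Add(o, Mul(Add(42, Function('Q')(G)), Pow(Add(-63, 24), -1))), 16) = Mul(Add(-53, Mul(Add(42, 4), Pow(Add(-63, 24), -1))), 16) = Mul(Add(-53, Mul(46, Pow(-39, -1))), 16) = Mul(Add(-53, Mul(46, Rational(-1, 39))), 16) = Mul(Add(-53, Rational(-46, 39)), 16) = Mul(Rational(-2113, 39), 16) = Rational(-33808, 39)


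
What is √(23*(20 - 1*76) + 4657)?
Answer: √3369 ≈ 58.043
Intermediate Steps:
√(23*(20 - 1*76) + 4657) = √(23*(20 - 76) + 4657) = √(23*(-56) + 4657) = √(-1288 + 4657) = √3369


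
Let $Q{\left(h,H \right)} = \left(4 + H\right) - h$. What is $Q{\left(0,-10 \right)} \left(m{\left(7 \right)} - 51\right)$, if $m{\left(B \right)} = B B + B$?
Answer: $-30$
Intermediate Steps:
$Q{\left(h,H \right)} = 4 + H - h$
$m{\left(B \right)} = B + B^{2}$ ($m{\left(B \right)} = B^{2} + B = B + B^{2}$)
$Q{\left(0,-10 \right)} \left(m{\left(7 \right)} - 51\right) = \left(4 - 10 - 0\right) \left(7 \left(1 + 7\right) - 51\right) = \left(4 - 10 + 0\right) \left(7 \cdot 8 - 51\right) = - 6 \left(56 - 51\right) = \left(-6\right) 5 = -30$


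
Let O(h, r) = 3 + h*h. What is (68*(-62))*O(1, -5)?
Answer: -16864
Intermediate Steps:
O(h, r) = 3 + h**2
(68*(-62))*O(1, -5) = (68*(-62))*(3 + 1**2) = -4216*(3 + 1) = -4216*4 = -16864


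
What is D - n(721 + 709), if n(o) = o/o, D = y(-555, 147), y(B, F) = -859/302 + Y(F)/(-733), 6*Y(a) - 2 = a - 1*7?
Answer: -2574481/664098 ≈ -3.8767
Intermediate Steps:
Y(a) = -⅚ + a/6 (Y(a) = ⅓ + (a - 1*7)/6 = ⅓ + (a - 7)/6 = ⅓ + (-7 + a)/6 = ⅓ + (-7/6 + a/6) = -⅚ + a/6)
y(B, F) = -944093/332049 - F/4398 (y(B, F) = -859/302 + (-⅚ + F/6)/(-733) = -859*1/302 + (-⅚ + F/6)*(-1/733) = -859/302 + (5/4398 - F/4398) = -944093/332049 - F/4398)
D = -1910383/664098 (D = -944093/332049 - 1/4398*147 = -944093/332049 - 49/1466 = -1910383/664098 ≈ -2.8767)
n(o) = 1
D - n(721 + 709) = -1910383/664098 - 1*1 = -1910383/664098 - 1 = -2574481/664098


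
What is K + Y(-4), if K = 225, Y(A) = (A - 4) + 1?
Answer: 218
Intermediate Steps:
Y(A) = -3 + A (Y(A) = (-4 + A) + 1 = -3 + A)
K + Y(-4) = 225 + (-3 - 4) = 225 - 7 = 218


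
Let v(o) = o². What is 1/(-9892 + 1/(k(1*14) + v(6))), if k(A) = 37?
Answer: -73/722115 ≈ -0.00010109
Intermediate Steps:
1/(-9892 + 1/(k(1*14) + v(6))) = 1/(-9892 + 1/(37 + 6²)) = 1/(-9892 + 1/(37 + 36)) = 1/(-9892 + 1/73) = 1/(-722115/73) = -73/722115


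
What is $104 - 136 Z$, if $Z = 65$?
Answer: $-8736$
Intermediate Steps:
$104 - 136 Z = 104 - 8840 = -8736$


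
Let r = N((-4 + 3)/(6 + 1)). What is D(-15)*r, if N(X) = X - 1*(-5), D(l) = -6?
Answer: -204/7 ≈ -29.143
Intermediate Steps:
N(X) = 5 + X (N(X) = X + 5 = 5 + X)
r = 34/7 (r = 5 + (-4 + 3)/(6 + 1) = 5 - 1/7 = 5 - 1*⅐ = 5 - ⅐ = 34/7 ≈ 4.8571)
D(-15)*r = -6*34/7 = -204/7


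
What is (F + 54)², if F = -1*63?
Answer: 81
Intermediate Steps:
F = -63
(F + 54)² = (-63 + 54)² = (-9)² = 81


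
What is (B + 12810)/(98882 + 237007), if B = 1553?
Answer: 14363/335889 ≈ 0.042761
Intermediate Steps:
(B + 12810)/(98882 + 237007) = (1553 + 12810)/(98882 + 237007) = 14363/335889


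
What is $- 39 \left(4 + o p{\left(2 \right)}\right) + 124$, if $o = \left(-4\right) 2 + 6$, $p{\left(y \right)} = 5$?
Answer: $358$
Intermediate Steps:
$o = -2$ ($o = -8 + 6 = -2$)
$- 39 \left(4 + o p{\left(2 \right)}\right) + 124 = - 39 \left(4 - 10\right) + 124 = \left(-39\right) \left(-6\right) + 124 = 234 + 124 = 358$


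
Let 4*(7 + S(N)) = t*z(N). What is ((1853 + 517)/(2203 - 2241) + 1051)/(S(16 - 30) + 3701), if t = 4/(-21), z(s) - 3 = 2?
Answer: 394464/1473811 ≈ 0.26765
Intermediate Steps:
z(s) = 5 (z(s) = 3 + 2 = 5)
t = -4/21 (t = 4*(-1/21) = -4/21 ≈ -0.19048)
S(N) = -152/21 (S(N) = -7 + (-4/21*5)/4 = -7 + (1/4)*(-20/21) = -7 - 5/21 = -152/21)
((1853 + 517)/(2203 - 2241) + 1051)/(S(16 - 30) + 3701) = ((1853 + 517)/(2203 - 2241) + 1051)/(-152/21 + 3701) = (2370/(-38) + 1051)/(77569/21) = (2370*(-1/38) + 1051)*(21/77569) = (-1185/19 + 1051)*(21/77569) = (18784/19)*(21/77569) = 394464/1473811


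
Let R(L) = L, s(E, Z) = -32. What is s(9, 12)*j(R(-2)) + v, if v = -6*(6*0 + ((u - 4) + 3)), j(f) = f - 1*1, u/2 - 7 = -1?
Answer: 30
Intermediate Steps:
u = 12 (u = 14 + 2*(-1) = 14 - 2 = 12)
j(f) = -1 + f (j(f) = f - 1 = -1 + f)
v = -66 (v = -6*(6*0 + ((12 - 4) + 3)) = -6*(0 + (8 + 3)) = -6*(0 + 11) = -6*11 = -66)
s(9, 12)*j(R(-2)) + v = -32*(-1 - 2) - 66 = -32*(-3) - 66 = 96 - 66 = 30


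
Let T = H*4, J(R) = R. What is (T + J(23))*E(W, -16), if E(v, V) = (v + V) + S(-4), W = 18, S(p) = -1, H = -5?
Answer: 3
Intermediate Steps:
E(v, V) = -1 + V + v (E(v, V) = (v + V) - 1 = (V + v) - 1 = -1 + V + v)
T = -20 (T = -5*4 = -20)
(T + J(23))*E(W, -16) = (-20 + 23)*(-1 - 16 + 18) = 3*1 = 3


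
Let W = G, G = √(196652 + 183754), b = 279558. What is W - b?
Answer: -279558 + √380406 ≈ -2.7894e+5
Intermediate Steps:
G = √380406 ≈ 616.77
W = √380406 ≈ 616.77
W - b = √380406 - 1*279558 = √380406 - 279558 = -279558 + √380406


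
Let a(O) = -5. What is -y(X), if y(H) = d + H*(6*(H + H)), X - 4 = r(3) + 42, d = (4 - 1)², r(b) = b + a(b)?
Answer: -23241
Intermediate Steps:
r(b) = -5 + b (r(b) = b - 5 = -5 + b)
d = 9 (d = 3² = 9)
X = 44 (X = 4 + ((-5 + 3) + 42) = 4 + (-2 + 42) = 4 + 40 = 44)
y(H) = 9 + 12*H² (y(H) = 9 + H*(6*(H + H)) = 9 + H*(6*(2*H)) = 9 + H*(12*H) = 9 + 12*H²)
-y(X) = -(9 + 12*44²) = -(9 + 12*1936) = -(9 + 23232) = -1*23241 = -23241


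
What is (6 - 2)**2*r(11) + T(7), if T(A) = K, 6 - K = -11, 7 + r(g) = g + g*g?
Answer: 2017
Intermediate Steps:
r(g) = -7 + g + g**2 (r(g) = -7 + (g + g*g) = -7 + (g + g**2) = -7 + g + g**2)
K = 17 (K = 6 - 1*(-11) = 6 + 11 = 17)
T(A) = 17
(6 - 2)**2*r(11) + T(7) = (6 - 2)**2*(-7 + 11 + 11**2) + 17 = 4**2*(-7 + 11 + 121) + 17 = 16*125 + 17 = 2000 + 17 = 2017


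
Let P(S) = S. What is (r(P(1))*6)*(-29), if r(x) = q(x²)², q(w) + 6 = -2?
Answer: -11136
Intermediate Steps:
q(w) = -8 (q(w) = -6 - 2 = -8)
r(x) = 64 (r(x) = (-8)² = 64)
(r(P(1))*6)*(-29) = (64*6)*(-29) = 384*(-29) = -11136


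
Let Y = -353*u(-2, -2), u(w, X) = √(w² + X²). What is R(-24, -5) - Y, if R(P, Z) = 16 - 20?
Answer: -4 + 706*√2 ≈ 994.43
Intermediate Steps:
R(P, Z) = -4
u(w, X) = √(X² + w²)
Y = -706*√2 (Y = -353*√((-2)² + (-2)²) = -353*√(4 + 4) = -706*√2 ≈ -998.43)
R(-24, -5) - Y = -4 - (-706)*√2 = -4 + 706*√2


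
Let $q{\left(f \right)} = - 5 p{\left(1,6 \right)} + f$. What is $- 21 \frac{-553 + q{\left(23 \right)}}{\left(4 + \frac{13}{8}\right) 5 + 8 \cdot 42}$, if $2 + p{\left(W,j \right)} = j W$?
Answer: $\frac{30800}{971} \approx 31.72$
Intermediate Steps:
$p{\left(W,j \right)} = -2 + W j$ ($p{\left(W,j \right)} = -2 + j W = -2 + W j$)
$q{\left(f \right)} = -20 + f$ ($q{\left(f \right)} = - 5 \left(-2 + 1 \cdot 6\right) + f = - 5 \left(-2 + 6\right) + f = \left(-5\right) 4 + f = -20 + f$)
$- 21 \frac{-553 + q{\left(23 \right)}}{\left(4 + \frac{13}{8}\right) 5 + 8 \cdot 42} = - 21 \frac{-553 + \left(-20 + 23\right)}{\left(4 + \frac{13}{8}\right) 5 + 8 \cdot 42} = - 21 \frac{-553 + 3}{\left(4 + 13 \cdot \frac{1}{8}\right) 5 + 336} = - 21 \left(- \frac{550}{\left(4 + \frac{13}{8}\right) 5 + 336}\right) = - 21 \left(- \frac{550}{\frac{45}{8} \cdot 5 + 336}\right) = - 21 \left(- \frac{550}{\frac{225}{8} + 336}\right) = - 21 \left(- \frac{550}{\frac{2913}{8}}\right) = - 21 \left(\left(-550\right) \frac{8}{2913}\right) = \left(-21\right) \left(- \frac{4400}{2913}\right) = \frac{30800}{971}$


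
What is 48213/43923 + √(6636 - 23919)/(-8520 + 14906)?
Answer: 1461/1331 + I*√17283/6386 ≈ 1.0977 + 0.020586*I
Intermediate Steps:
48213/43923 + √(6636 - 23919)/(-8520 + 14906) = 48213*(1/43923) + √(-17283)/6386 = 1461/1331 + (I*√17283)*(1/6386) = 1461/1331 + I*√17283/6386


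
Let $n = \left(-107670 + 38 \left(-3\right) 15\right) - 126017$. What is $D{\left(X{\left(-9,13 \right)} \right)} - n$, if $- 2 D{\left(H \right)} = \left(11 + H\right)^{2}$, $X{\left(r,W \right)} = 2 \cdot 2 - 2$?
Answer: $\frac{470625}{2} \approx 2.3531 \cdot 10^{5}$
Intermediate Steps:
$X{\left(r,W \right)} = 2$ ($X{\left(r,W \right)} = 4 - 2 = 2$)
$n = -235397$ ($n = \left(-107670 - 1710\right) - 126017 = -109380 - 126017 = -235397$)
$D{\left(H \right)} = - \frac{\left(11 + H\right)^{2}}{2}$
$D{\left(X{\left(-9,13 \right)} \right)} - n = - \frac{\left(11 + 2\right)^{2}}{2} - -235397 = - \frac{13^{2}}{2} + 235397 = \left(- \frac{1}{2}\right) 169 + 235397 = - \frac{169}{2} + 235397 = \frac{470625}{2}$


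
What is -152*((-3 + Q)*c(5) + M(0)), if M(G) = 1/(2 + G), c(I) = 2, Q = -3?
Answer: 1748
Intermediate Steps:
-152*((-3 + Q)*c(5) + M(0)) = -152*((-3 - 3)*2 + 1/(2 + 0)) = -152*(-6*2 + 1/2) = -152*(-12 + 1/2) = -152*(-23/2) = 1748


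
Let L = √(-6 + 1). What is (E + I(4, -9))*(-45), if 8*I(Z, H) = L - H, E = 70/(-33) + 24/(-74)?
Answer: 193485/3256 - 45*I*√5/8 ≈ 59.424 - 12.578*I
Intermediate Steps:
E = -2986/1221 (E = 70*(-1/33) + 24*(-1/74) = -70/33 - 12/37 = -2986/1221 ≈ -2.4455)
L = I*√5 (L = √(-5) = I*√5 ≈ 2.2361*I)
I(Z, H) = -H/8 + I*√5/8 (I(Z, H) = (I*√5 - H)/8 = (-H + I*√5)/8 = -H/8 + I*√5/8)
(E + I(4, -9))*(-45) = (-2986/1221 + (-⅛*(-9) + I*√5/8))*(-45) = (-2986/1221 + (9/8 + I*√5/8))*(-45) = (-12899/9768 + I*√5/8)*(-45) = 193485/3256 - 45*I*√5/8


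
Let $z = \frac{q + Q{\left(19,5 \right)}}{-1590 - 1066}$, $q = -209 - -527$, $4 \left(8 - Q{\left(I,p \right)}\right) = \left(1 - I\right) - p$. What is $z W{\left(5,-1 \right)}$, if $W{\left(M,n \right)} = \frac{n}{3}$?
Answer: $\frac{1327}{31872} \approx 0.041635$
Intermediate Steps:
$Q{\left(I,p \right)} = \frac{31}{4} + \frac{I}{4} + \frac{p}{4}$ ($Q{\left(I,p \right)} = 8 - \frac{\left(1 - I\right) - p}{4} = 8 - \frac{1 - I - p}{4} = 8 + \left(- \frac{1}{4} + \frac{I}{4} + \frac{p}{4}\right) = \frac{31}{4} + \frac{I}{4} + \frac{p}{4}$)
$W{\left(M,n \right)} = \frac{n}{3}$ ($W{\left(M,n \right)} = n \frac{1}{3} = \frac{n}{3}$)
$q = 318$ ($q = -209 + 527 = 318$)
$z = - \frac{1327}{10624}$ ($z = \frac{318 + \left(\frac{31}{4} + \frac{1}{4} \cdot 19 + \frac{1}{4} \cdot 5\right)}{-1590 - 1066} = \frac{318 + \left(\frac{31}{4} + \frac{19}{4} + \frac{5}{4}\right)}{-2656} = \left(318 + \frac{55}{4}\right) \left(- \frac{1}{2656}\right) = \frac{1327}{4} \left(- \frac{1}{2656}\right) = - \frac{1327}{10624} \approx -0.12491$)
$z W{\left(5,-1 \right)} = - \frac{1327 \cdot \frac{1}{3} \left(-1\right)}{10624} = \left(- \frac{1327}{10624}\right) \left(- \frac{1}{3}\right) = \frac{1327}{31872}$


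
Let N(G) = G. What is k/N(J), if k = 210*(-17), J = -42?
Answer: 85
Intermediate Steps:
k = -3570
k/N(J) = -3570/(-42) = -3570*(-1/42) = 85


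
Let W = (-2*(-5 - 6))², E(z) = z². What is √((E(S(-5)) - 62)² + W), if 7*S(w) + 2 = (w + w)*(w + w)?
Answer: 2*√4610 ≈ 135.79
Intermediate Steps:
S(w) = -2/7 + 4*w²/7 (S(w) = -2/7 + ((w + w)*(w + w))/7 = -2/7 + ((2*w)*(2*w))/7 = -2/7 + (4*w²)/7 = -2/7 + 4*w²/7)
W = 484 (W = (-2*(-11))² = 22² = 484)
√((E(S(-5)) - 62)² + W) = √(((-2/7 + (4/7)*(-5)²)² - 62)² + 484) = √(((-2/7 + (4/7)*25)² - 62)² + 484) = √(((-2/7 + 100/7)² - 62)² + 484) = √((14² - 62)² + 484) = √((196 - 62)² + 484) = √(134² + 484) = √(17956 + 484) = √18440 = 2*√4610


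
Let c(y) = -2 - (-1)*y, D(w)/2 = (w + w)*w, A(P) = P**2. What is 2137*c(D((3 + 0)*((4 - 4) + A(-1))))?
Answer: 72658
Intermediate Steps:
D(w) = 4*w**2 (D(w) = 2*((w + w)*w) = 2*((2*w)*w) = 2*(2*w**2) = 4*w**2)
c(y) = -2 + y
2137*c(D((3 + 0)*((4 - 4) + A(-1)))) = 2137*(-2 + 4*((3 + 0)*((4 - 4) + (-1)**2))**2) = 2137*(-2 + 4*(3*(0 + 1))**2) = 2137*(-2 + 4*(3*1)**2) = 2137*(-2 + 4*3**2) = 2137*(-2 + 4*9) = 2137*(-2 + 36) = 2137*34 = 72658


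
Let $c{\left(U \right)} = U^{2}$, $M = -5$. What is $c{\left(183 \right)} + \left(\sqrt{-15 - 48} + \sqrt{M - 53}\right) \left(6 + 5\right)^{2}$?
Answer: $33489 + 121 i \sqrt{58} + 363 i \sqrt{7} \approx 33489.0 + 1881.9 i$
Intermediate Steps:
$c{\left(183 \right)} + \left(\sqrt{-15 - 48} + \sqrt{M - 53}\right) \left(6 + 5\right)^{2} = 183^{2} + \left(\sqrt{-15 - 48} + \sqrt{-5 - 53}\right) \left(6 + 5\right)^{2} = 33489 + \left(\sqrt{-63} + \sqrt{-58}\right) 11^{2} = 33489 + \left(3 i \sqrt{7} + i \sqrt{58}\right) 121 = 33489 + \left(i \sqrt{58} + 3 i \sqrt{7}\right) 121 = 33489 + \left(121 i \sqrt{58} + 363 i \sqrt{7}\right) = 33489 + 121 i \sqrt{58} + 363 i \sqrt{7}$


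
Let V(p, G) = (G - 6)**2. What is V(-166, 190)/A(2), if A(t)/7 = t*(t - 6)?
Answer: -4232/7 ≈ -604.57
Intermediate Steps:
V(p, G) = (-6 + G)**2
A(t) = 7*t*(-6 + t) (A(t) = 7*(t*(t - 6)) = 7*(t*(-6 + t)) = 7*t*(-6 + t))
V(-166, 190)/A(2) = (-6 + 190)**2/((7*2*(-6 + 2))) = 184**2/((7*2*(-4))) = 33856/(-56) = 33856*(-1/56) = -4232/7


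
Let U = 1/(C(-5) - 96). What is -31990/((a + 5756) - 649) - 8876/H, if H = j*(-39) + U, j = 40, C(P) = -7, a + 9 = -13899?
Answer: 13186305818/1414153481 ≈ 9.3245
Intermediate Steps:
a = -13908 (a = -9 - 13899 = -13908)
U = -1/103 (U = 1/(-7 - 96) = 1/(-103) = -1/103 ≈ -0.0097087)
H = -160681/103 (H = 40*(-39) - 1/103 = -1560 - 1/103 = -160681/103 ≈ -1560.0)
-31990/((a + 5756) - 649) - 8876/H = -31990/((-13908 + 5756) - 649) - 8876/(-160681/103) = -31990/(-8152 - 649) - 8876*(-103/160681) = -31990/(-8801) + 914228/160681 = -31990*(-1/8801) + 914228/160681 = 31990/8801 + 914228/160681 = 13186305818/1414153481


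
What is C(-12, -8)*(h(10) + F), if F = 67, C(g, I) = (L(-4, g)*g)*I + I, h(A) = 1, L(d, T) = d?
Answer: -26656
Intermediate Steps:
C(g, I) = I - 4*I*g (C(g, I) = (-4*g)*I + I = -4*I*g + I = I - 4*I*g)
C(-12, -8)*(h(10) + F) = (-8*(1 - 4*(-12)))*(1 + 67) = -8*(1 + 48)*68 = -8*49*68 = -392*68 = -26656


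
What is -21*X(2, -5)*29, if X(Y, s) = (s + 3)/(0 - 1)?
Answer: -1218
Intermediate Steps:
X(Y, s) = -3 - s (X(Y, s) = (3 + s)/(-1) = (3 + s)*(-1) = -3 - s)
-21*X(2, -5)*29 = -21*(-3 - 1*(-5))*29 = -21*(-3 + 5)*29 = -21*2*29 = -42*29 = -1218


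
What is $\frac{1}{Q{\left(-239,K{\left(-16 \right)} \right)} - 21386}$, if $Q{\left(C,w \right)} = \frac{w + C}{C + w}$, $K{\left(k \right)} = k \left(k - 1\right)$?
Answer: $- \frac{1}{21385} \approx -4.6762 \cdot 10^{-5}$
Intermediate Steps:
$K{\left(k \right)} = k \left(-1 + k\right)$
$Q{\left(C,w \right)} = 1$ ($Q{\left(C,w \right)} = \frac{C + w}{C + w} = 1$)
$\frac{1}{Q{\left(-239,K{\left(-16 \right)} \right)} - 21386} = \frac{1}{1 - 21386} = \frac{1}{-21385} = - \frac{1}{21385}$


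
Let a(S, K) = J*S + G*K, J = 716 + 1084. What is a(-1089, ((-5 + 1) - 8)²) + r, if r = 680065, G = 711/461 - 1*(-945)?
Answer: -527306971/461 ≈ -1.1438e+6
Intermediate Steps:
J = 1800
G = 436356/461 (G = 711*(1/461) + 945 = 711/461 + 945 = 436356/461 ≈ 946.54)
a(S, K) = 1800*S + 436356*K/461
a(-1089, ((-5 + 1) - 8)²) + r = (1800*(-1089) + 436356*((-5 + 1) - 8)²/461) + 680065 = (-1960200 + 436356*(-4 - 8)²/461) + 680065 = (-1960200 + (436356/461)*(-12)²) + 680065 = (-1960200 + (436356/461)*144) + 680065 = (-1960200 + 62835264/461) + 680065 = -840816936/461 + 680065 = -527306971/461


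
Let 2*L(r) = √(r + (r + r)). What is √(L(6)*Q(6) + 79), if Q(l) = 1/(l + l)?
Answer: √(1264 + 2*√2)/4 ≈ 8.8981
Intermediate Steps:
Q(l) = 1/(2*l)
L(r) = √3*√r/2 (L(r) = √(r + (r + r))/2 = √(r + 2*r)/2 = √(3*r)/2 = (√3*√r)/2 = √3*√r/2)
√(L(6)*Q(6) + 79) = √((√3*√6/2)*((½)/6) + 79) = √((3*√2/2)*((½)*(⅙)) + 79) = √((3*√2/2)*(1/12) + 79) = √(√2/8 + 79) = √(79 + √2/8)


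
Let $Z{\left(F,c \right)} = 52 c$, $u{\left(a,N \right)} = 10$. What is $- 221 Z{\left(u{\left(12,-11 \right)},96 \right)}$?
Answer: $-1103232$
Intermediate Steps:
$- 221 Z{\left(u{\left(12,-11 \right)},96 \right)} = - 221 \cdot 52 \cdot 96 = \left(-221\right) 4992 = -1103232$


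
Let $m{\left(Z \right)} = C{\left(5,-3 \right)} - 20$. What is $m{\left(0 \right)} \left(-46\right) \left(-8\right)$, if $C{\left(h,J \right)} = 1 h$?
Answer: $-5520$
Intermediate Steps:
$C{\left(h,J \right)} = h$
$m{\left(Z \right)} = -15$ ($m{\left(Z \right)} = 5 - 20 = -15$)
$m{\left(0 \right)} \left(-46\right) \left(-8\right) = \left(-15\right) \left(-46\right) \left(-8\right) = 690 \left(-8\right) = -5520$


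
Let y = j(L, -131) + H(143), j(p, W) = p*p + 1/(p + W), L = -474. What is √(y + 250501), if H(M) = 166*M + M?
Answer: √1509650445/55 ≈ 706.44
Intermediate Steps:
j(p, W) = p² + 1/(W + p)
H(M) = 167*M
y = 150376984/605 (y = (1 + (-474)³ - 131*(-474)²)/(-131 - 474) + 167*143 = (1 - 106496424 - 131*224676)/(-605) + 23881 = -(1 - 106496424 - 29432556)/605 + 23881 = -1/605*(-135928979) + 23881 = 135928979/605 + 23881 = 150376984/605 ≈ 2.4856e+5)
√(y + 250501) = √(150376984/605 + 250501) = √(301930089/605) = √1509650445/55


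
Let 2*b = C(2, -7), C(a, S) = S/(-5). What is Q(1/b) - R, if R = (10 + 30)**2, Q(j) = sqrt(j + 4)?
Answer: -1600 + sqrt(266)/7 ≈ -1597.7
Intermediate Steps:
C(a, S) = -S/5 (C(a, S) = S*(-1/5) = -S/5)
b = 7/10 (b = (-1/5*(-7))/2 = (1/2)*(7/5) = 7/10 ≈ 0.70000)
Q(j) = sqrt(4 + j)
R = 1600 (R = 40**2 = 1600)
Q(1/b) - R = sqrt(4 + 1/(7/10)) - 1*1600 = sqrt(4 + 10/7) - 1600 = sqrt(38/7) - 1600 = sqrt(266)/7 - 1600 = -1600 + sqrt(266)/7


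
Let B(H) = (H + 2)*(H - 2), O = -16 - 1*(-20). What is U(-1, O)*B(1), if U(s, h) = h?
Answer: -12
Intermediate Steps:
O = 4 (O = -16 + 20 = 4)
B(H) = (-2 + H)*(2 + H) (B(H) = (2 + H)*(-2 + H) = (-2 + H)*(2 + H))
U(-1, O)*B(1) = 4*(-4 + 1²) = 4*(-4 + 1) = 4*(-3) = -12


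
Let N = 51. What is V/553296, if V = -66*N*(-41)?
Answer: 23001/92216 ≈ 0.24943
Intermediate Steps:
V = 138006 (V = -66*51*(-41) = -3366*(-41) = 138006)
V/553296 = 138006/553296 = 138006*(1/553296) = 23001/92216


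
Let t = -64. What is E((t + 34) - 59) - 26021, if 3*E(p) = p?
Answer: -78152/3 ≈ -26051.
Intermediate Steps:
E(p) = p/3
E((t + 34) - 59) - 26021 = ((-64 + 34) - 59)/3 - 26021 = (-30 - 59)/3 - 26021 = (⅓)*(-89) - 26021 = -89/3 - 26021 = -78152/3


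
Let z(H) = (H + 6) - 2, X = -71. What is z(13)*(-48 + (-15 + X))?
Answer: -2278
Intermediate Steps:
z(H) = 4 + H (z(H) = (6 + H) - 2 = 4 + H)
z(13)*(-48 + (-15 + X)) = (4 + 13)*(-48 + (-15 - 71)) = 17*(-48 - 86) = 17*(-134) = -2278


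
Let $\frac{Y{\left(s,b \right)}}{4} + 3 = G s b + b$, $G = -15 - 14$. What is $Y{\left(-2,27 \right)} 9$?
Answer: $57240$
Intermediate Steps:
$G = -29$
$Y{\left(s,b \right)} = -12 + 4 b - 116 b s$ ($Y{\left(s,b \right)} = -12 + 4 \left(- 29 s b + b\right) = -12 + 4 \left(- 29 b s + b\right) = -12 + 4 \left(b - 29 b s\right) = -12 - \left(- 4 b + 116 b s\right) = -12 + 4 b - 116 b s$)
$Y{\left(-2,27 \right)} 9 = \left(-12 + 4 \cdot 27 - 3132 \left(-2\right)\right) 9 = \left(-12 + 108 + 6264\right) 9 = 6360 \cdot 9 = 57240$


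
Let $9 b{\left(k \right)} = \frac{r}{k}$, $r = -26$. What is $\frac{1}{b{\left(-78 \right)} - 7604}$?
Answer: $- \frac{27}{205307} \approx -0.00013151$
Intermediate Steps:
$b{\left(k \right)} = - \frac{26}{9 k}$ ($b{\left(k \right)} = \frac{\left(-26\right) \frac{1}{k}}{9} = - \frac{26}{9 k}$)
$\frac{1}{b{\left(-78 \right)} - 7604} = \frac{1}{- \frac{26}{9 \left(-78\right)} - 7604} = \frac{1}{\left(- \frac{26}{9}\right) \left(- \frac{1}{78}\right) - 7604} = \frac{1}{\frac{1}{27} - 7604} = \frac{1}{- \frac{205307}{27}} = - \frac{27}{205307}$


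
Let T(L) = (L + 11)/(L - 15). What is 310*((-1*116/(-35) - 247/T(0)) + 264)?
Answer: 14420642/77 ≈ 1.8728e+5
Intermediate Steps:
T(L) = (11 + L)/(-15 + L)
310*((-1*116/(-35) - 247/T(0)) + 264) = 310*((-1*116/(-35) - 247*(-15 + 0)/(11 + 0)) + 264) = 310*((-116*(-1/35) - 247/(11/(-15))) + 264) = 310*((116/35 - 247/((-1/15*11))) + 264) = 310*((116/35 - 247/(-11/15)) + 264) = 310*((116/35 - 247*(-15/11)) + 264) = 310*((116/35 + 3705/11) + 264) = 310*(130951/385 + 264) = 310*(232591/385) = 14420642/77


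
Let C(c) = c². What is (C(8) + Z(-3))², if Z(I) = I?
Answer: 3721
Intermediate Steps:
(C(8) + Z(-3))² = (8² - 3)² = (64 - 3)² = 61² = 3721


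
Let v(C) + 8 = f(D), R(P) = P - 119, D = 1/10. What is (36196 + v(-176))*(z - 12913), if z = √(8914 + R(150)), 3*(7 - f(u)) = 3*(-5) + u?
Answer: -14023505087/30 + 1085999*√8945/30 ≈ -4.6403e+8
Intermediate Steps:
D = ⅒ (D = 1*(⅒) = ⅒ ≈ 0.10000)
f(u) = 12 - u/3 (f(u) = 7 - (3*(-5) + u)/3 = 7 - (-15 + u)/3 = 7 + (5 - u/3) = 12 - u/3)
R(P) = -119 + P
v(C) = 119/30 (v(C) = -8 + (12 - ⅓*⅒) = -8 + (12 - 1/30) = -8 + 359/30 = 119/30)
z = √8945 (z = √(8914 + (-119 + 150)) = √(8914 + 31) = √8945 ≈ 94.578)
(36196 + v(-176))*(z - 12913) = (36196 + 119/30)*(√8945 - 12913) = 1085999*(-12913 + √8945)/30 = -14023505087/30 + 1085999*√8945/30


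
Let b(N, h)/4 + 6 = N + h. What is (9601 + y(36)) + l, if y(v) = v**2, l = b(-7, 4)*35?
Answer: 9637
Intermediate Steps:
b(N, h) = -24 + 4*N + 4*h (b(N, h) = -24 + 4*(N + h) = -24 + (4*N + 4*h) = -24 + 4*N + 4*h)
l = -1260 (l = (-24 + 4*(-7) + 4*4)*35 = (-24 - 28 + 16)*35 = -36*35 = -1260)
(9601 + y(36)) + l = (9601 + 36**2) - 1260 = (9601 + 1296) - 1260 = 10897 - 1260 = 9637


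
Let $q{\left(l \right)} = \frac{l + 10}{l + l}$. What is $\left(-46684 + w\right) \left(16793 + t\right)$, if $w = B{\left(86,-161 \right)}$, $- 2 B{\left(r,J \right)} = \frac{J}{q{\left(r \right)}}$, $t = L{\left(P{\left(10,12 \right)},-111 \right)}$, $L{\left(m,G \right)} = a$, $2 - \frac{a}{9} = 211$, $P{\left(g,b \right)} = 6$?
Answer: $- \frac{2082003188}{3} \approx -6.94 \cdot 10^{8}$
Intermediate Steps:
$q{\left(l \right)} = \frac{10 + l}{2 l}$
$a = -1881$ ($a = 18 - 1899 = -1881$)
$L{\left(m,G \right)} = -1881$
$t = -1881$
$B{\left(r,J \right)} = - \frac{J r}{10 + r}$ ($B{\left(r,J \right)} = - \frac{J \frac{1}{\frac{1}{2} \frac{1}{r} \left(10 + r\right)}}{2} = - \frac{J \frac{2 r}{10 + r}}{2} = - \frac{2 J r \frac{1}{10 + r}}{2} = - \frac{J r}{10 + r}$)
$w = \frac{6923}{48}$ ($w = \left(-1\right) \left(-161\right) 86 \frac{1}{10 + 86} = \left(-1\right) \left(-161\right) 86 \cdot \frac{1}{96} = \frac{6923}{48} \approx 144.23$)
$\left(-46684 + w\right) \left(16793 + t\right) = \left(-46684 + \frac{6923}{48}\right) \left(16793 - 1881\right) = \left(- \frac{2233909}{48}\right) 14912 = - \frac{2082003188}{3}$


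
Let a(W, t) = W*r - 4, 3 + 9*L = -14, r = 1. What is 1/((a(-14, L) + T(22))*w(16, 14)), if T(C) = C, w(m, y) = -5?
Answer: -1/20 ≈ -0.050000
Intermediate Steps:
L = -17/9 (L = -⅓ + (⅑)*(-14) = -⅓ - 14/9 = -17/9 ≈ -1.8889)
a(W, t) = -4 + W (a(W, t) = W*1 - 4 = W - 4 = -4 + W)
1/((a(-14, L) + T(22))*w(16, 14)) = 1/(((-4 - 14) + 22)*(-5)) = 1/((-18 + 22)*(-5)) = 1/(4*(-5)) = 1/(-20) = -1/20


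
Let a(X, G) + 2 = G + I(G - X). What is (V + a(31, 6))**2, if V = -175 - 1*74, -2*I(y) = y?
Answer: 216225/4 ≈ 54056.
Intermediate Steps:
I(y) = -y/2
a(X, G) = -2 + G/2 + X/2 (a(X, G) = -2 + (G - (G - X)/2) = -2 + (G + (X/2 - G/2)) = -2 + (G/2 + X/2) = -2 + G/2 + X/2)
V = -249 (V = -175 - 74 = -249)
(V + a(31, 6))**2 = (-249 + (-2 + (1/2)*6 + (1/2)*31))**2 = (-249 + (-2 + 3 + 31/2))**2 = (-249 + 33/2)**2 = (-465/2)**2 = 216225/4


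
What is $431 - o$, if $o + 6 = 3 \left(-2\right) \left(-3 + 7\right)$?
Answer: $461$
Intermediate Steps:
$o = -30$ ($o = -6 + 3 \left(-2\right) \left(-3 + 7\right) = -6 - 24 = -30$)
$431 - o = 431 - -30 = 431 + 30 = 461$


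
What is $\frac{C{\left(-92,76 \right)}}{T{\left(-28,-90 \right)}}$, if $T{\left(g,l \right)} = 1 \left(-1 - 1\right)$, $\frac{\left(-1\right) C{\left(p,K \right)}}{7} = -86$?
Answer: $-301$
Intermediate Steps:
$C{\left(p,K \right)} = 602$ ($C{\left(p,K \right)} = \left(-7\right) \left(-86\right) = 602$)
$T{\left(g,l \right)} = -2$ ($T{\left(g,l \right)} = 1 \left(-2\right) = -2$)
$\frac{C{\left(-92,76 \right)}}{T{\left(-28,-90 \right)}} = \frac{602}{-2} = 602 \left(- \frac{1}{2}\right) = -301$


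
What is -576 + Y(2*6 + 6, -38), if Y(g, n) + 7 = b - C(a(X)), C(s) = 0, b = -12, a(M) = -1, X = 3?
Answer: -595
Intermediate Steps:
Y(g, n) = -19 (Y(g, n) = -7 + (-12 - 1*0) = -7 + (-12 + 0) = -7 - 12 = -19)
-576 + Y(2*6 + 6, -38) = -576 - 19 = -595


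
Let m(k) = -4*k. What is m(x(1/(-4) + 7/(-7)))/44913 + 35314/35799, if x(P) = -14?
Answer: 529354142/535946829 ≈ 0.98770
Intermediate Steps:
m(x(1/(-4) + 7/(-7)))/44913 + 35314/35799 = -4*(-14)/44913 + 35314/35799 = 56*(1/44913) + 35314*(1/35799) = 56/44913 + 35314/35799 = 529354142/535946829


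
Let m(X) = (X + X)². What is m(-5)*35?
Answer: 3500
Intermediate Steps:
m(X) = 4*X² (m(X) = (2*X)² = 4*X²)
m(-5)*35 = (4*(-5)²)*35 = (4*25)*35 = 100*35 = 3500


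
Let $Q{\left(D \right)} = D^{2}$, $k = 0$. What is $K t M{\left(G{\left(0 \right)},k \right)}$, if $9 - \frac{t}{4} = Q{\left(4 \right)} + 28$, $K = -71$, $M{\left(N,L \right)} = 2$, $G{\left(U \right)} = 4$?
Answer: $19880$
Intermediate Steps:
$t = -140$ ($t = 36 - 4 \left(4^{2} + 28\right) = 36 - 4 \left(16 + 28\right) = 36 - 176 = -140$)
$K t M{\left(G{\left(0 \right)},k \right)} = \left(-71\right) \left(-140\right) 2 = 9940 \cdot 2 = 19880$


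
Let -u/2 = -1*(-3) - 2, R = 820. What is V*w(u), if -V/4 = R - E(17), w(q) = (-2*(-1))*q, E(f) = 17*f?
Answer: 8496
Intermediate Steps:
u = -2 (u = -2*(-1*(-3) - 2) = -2*(3 - 2) = -2*1 = -2)
w(q) = 2*q
V = -2124 (V = -4*(820 - 17*17) = -4*(820 - 1*289) = -4*(820 - 289) = -4*531 = -2124)
V*w(u) = -4248*(-2) = -2124*(-4) = 8496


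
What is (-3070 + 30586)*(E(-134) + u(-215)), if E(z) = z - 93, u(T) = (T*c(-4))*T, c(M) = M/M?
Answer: 1265680968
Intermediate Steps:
c(M) = 1
u(T) = T**2 (u(T) = (T*1)*T = T*T = T**2)
E(z) = -93 + z
(-3070 + 30586)*(E(-134) + u(-215)) = (-3070 + 30586)*((-93 - 134) + (-215)**2) = 27516*(-227 + 46225) = 27516*45998 = 1265680968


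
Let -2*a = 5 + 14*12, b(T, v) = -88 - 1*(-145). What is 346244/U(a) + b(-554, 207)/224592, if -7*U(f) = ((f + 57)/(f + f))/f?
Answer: 5430571429585569/4416976 ≈ 1.2295e+9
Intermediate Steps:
b(T, v) = 57 (b(T, v) = -88 + 145 = 57)
a = -173/2 (a = -(5 + 14*12)/2 = -(5 + 168)/2 = -½*173 = -173/2 ≈ -86.500)
U(f) = -(57 + f)/(14*f²) (U(f) = -(f + 57)/(f + f)/(7*f) = -(57 + f)/((2*f))/(7*f) = -(57 + f)*(1/(2*f))/(7*f) = -(57 + f)/(2*f)/(7*f) = -(57 + f)/(14*f²))
346244/U(a) + b(-554, 207)/224592 = 346244/(((-57 - 1*(-173/2))/(14*(-173/2)²))) + 57/224592 = 346244/(((1/14)*(4/29929)*(-57 + 173/2))) + 57*(1/224592) = 346244/(((1/14)*(4/29929)*(59/2))) + 19/74864 = 346244/(59/209503) + 19/74864 = 346244*(209503/59) + 19/74864 = 72539156732/59 + 19/74864 = 5430571429585569/4416976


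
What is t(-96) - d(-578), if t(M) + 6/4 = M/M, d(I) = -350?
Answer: 699/2 ≈ 349.50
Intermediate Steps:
t(M) = -½ (t(M) = -3/2 + M/M = -3/2 + 1 = -½)
t(-96) - d(-578) = -½ - 1*(-350) = -½ + 350 = 699/2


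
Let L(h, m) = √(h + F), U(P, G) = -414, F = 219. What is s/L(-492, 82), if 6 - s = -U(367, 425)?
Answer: 136*I*√273/91 ≈ 24.693*I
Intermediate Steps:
L(h, m) = √(219 + h) (L(h, m) = √(h + 219) = √(219 + h))
s = -408 (s = 6 - (-1)*(-414) = 6 - 1*414 = 6 - 414 = -408)
s/L(-492, 82) = -408/√(219 - 492) = -408*(-I*√273/273) = -(-136)*I*√273/91 = 136*I*√273/91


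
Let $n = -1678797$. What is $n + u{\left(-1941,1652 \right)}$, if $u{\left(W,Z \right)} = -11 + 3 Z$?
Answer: $-1673852$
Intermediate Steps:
$n + u{\left(-1941,1652 \right)} = -1678797 + \left(-11 + 3 \cdot 1652\right) = -1678797 + \left(-11 + 4956\right) = -1678797 + 4945 = -1673852$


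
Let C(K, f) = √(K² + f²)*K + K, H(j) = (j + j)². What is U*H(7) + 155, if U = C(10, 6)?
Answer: 2115 + 3920*√34 ≈ 24972.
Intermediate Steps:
H(j) = 4*j² (H(j) = (2*j)² = 4*j²)
C(K, f) = K + K*√(K² + f²) (C(K, f) = K*√(K² + f²) + K = K + K*√(K² + f²))
U = 10 + 20*√34 (U = 10*(1 + √(10² + 6²)) = 10*(1 + √(100 + 36)) = 10*(1 + √136) = 10*(1 + 2*√34) = 10 + 20*√34 ≈ 126.62)
U*H(7) + 155 = (10 + 20*√34)*(4*7²) + 155 = (10 + 20*√34)*(4*49) + 155 = (10 + 20*√34)*196 + 155 = (1960 + 3920*√34) + 155 = 2115 + 3920*√34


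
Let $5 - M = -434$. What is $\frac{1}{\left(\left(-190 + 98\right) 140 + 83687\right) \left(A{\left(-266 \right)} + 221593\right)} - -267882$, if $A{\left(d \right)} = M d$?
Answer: $\frac{1988198487609907}{7421918933} \approx 2.6788 \cdot 10^{5}$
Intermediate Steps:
$M = 439$ ($M = 5 - -434 = 5 + 434 = 439$)
$A{\left(d \right)} = 439 d$
$\frac{1}{\left(\left(-190 + 98\right) 140 + 83687\right) \left(A{\left(-266 \right)} + 221593\right)} - -267882 = \frac{1}{\left(\left(-190 + 98\right) 140 + 83687\right) \left(439 \left(-266\right) + 221593\right)} - -267882 = \frac{1}{\left(\left(-92\right) 140 + 83687\right) \left(-116774 + 221593\right)} + 267882 = \frac{1}{\left(-12880 + 83687\right) 104819} + 267882 = \frac{1}{70807 \cdot 104819} + 267882 = \frac{1}{7421918933} + 267882 = \frac{1988198487609907}{7421918933}$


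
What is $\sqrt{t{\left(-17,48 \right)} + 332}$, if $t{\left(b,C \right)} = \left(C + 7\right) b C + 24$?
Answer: $2 i \sqrt{11131} \approx 211.01 i$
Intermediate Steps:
$t{\left(b,C \right)} = 24 + C b \left(7 + C\right)$ ($t{\left(b,C \right)} = \left(7 + C\right) b C + 24 = b \left(7 + C\right) C + 24 = C b \left(7 + C\right) + 24 = 24 + C b \left(7 + C\right)$)
$\sqrt{t{\left(-17,48 \right)} + 332} = \sqrt{\left(24 - 17 \cdot 48^{2} + 7 \cdot 48 \left(-17\right)\right) + 332} = \sqrt{\left(24 - 39168 - 5712\right) + 332} = \sqrt{-44856 + 332} = \sqrt{-44524} = 2 i \sqrt{11131}$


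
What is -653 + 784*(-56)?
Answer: -44557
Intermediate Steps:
-653 + 784*(-56) = -653 - 43904 = -44557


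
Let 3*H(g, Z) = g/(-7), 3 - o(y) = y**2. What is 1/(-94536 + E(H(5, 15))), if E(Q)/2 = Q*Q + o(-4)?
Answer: -441/41701792 ≈ -1.0575e-5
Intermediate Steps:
o(y) = 3 - y**2
H(g, Z) = -g/21 (H(g, Z) = (g/(-7))/3 = (g*(-1/7))/3 = (-g/7)/3 = -g/21)
E(Q) = -26 + 2*Q**2 (E(Q) = 2*(Q*Q + (3 - 1*(-4)**2)) = 2*(Q**2 + (3 - 1*16)) = 2*(Q**2 + (3 - 16)) = 2*(Q**2 - 13) = 2*(-13 + Q**2) = -26 + 2*Q**2)
1/(-94536 + E(H(5, 15))) = 1/(-94536 + (-26 + 2*(-1/21*5)**2)) = 1/(-94536 + (-26 + 2*(-5/21)**2)) = 1/(-94536 + (-26 + 2*(25/441))) = 1/(-94536 + (-26 + 50/441)) = 1/(-94536 - 11416/441) = 1/(-41701792/441) = -441/41701792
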